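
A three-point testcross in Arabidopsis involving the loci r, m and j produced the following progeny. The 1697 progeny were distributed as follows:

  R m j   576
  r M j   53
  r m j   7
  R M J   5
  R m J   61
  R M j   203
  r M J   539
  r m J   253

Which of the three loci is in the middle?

The two most frequent reciprocal classes, r M J and R m j, are the parental types, so the F1 was r M J / R m j.
The two rarest classes, R M J and r m j, are the double crossovers. Comparing them with the parentals, only the r allele has switched, so r is the middle locus and the order is m – r – j.

r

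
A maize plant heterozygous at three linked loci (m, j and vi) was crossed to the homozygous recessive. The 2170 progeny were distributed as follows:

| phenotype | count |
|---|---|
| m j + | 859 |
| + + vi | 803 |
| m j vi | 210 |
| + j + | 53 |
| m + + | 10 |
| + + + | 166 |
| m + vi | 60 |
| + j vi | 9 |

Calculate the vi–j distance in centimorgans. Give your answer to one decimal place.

18.2 centimorgans

The two most frequent reciprocal classes, + + vi and m j +, are the parental types, so the F1 was + + vi / m j +.
The two rarest classes, + j vi and m + +, are the double crossovers. Comparing them with the parentals, only the j allele has switched, so j is the middle locus and the order is vi – j – m.
Crossovers in the vi–j interval produce the single-crossover classes + + + and m j vi (166 + 210 = 376) plus the double crossovers (19).
RF(vi–j) = (376 + 19) / 2170 = 395/2170 = 0.1820 → 18.2 centimorgans.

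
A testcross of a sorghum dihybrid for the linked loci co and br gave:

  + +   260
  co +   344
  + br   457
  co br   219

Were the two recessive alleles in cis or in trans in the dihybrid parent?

The two most frequent classes are + br (457) and co + (344); these are the parental (non-recombinant) types.
So the F1 carried + br on one chromosome and co + on the other — the recessive alleles are on opposite chromosomes (trans / repulsion).

trans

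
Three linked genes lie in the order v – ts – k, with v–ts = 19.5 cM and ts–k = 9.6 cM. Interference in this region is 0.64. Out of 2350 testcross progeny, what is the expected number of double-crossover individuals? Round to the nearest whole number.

16

Map distances give recombination frequencies of 0.195 and 0.096 for the two intervals.
With interference 0.64 (so coincidence = 0.36), expected double-crossover frequency = 0.195 × 0.096 × 0.36 = 0.00674.
Expected number = 0.00674 × 2350 = 15.84 ≈ 16.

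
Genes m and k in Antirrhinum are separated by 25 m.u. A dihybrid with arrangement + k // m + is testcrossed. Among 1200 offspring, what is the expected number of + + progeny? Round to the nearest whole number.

A map distance of 25 m.u. corresponds to a recombination frequency of 0.250.
The F1 is + k / m +, so + + is a recombinant gamete class with expected frequency r/2 = 0.250/2 = 0.1250.
Expected number = 0.1250 × 1200 = 150.00 ≈ 150.

150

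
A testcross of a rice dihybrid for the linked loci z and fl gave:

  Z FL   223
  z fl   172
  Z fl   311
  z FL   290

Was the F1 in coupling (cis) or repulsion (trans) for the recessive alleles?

The two most frequent classes are Z fl (311) and z FL (290); these are the parental (non-recombinant) types.
So the F1 carried Z fl on one chromosome and z FL on the other — the recessive alleles are on opposite chromosomes (trans / repulsion).

trans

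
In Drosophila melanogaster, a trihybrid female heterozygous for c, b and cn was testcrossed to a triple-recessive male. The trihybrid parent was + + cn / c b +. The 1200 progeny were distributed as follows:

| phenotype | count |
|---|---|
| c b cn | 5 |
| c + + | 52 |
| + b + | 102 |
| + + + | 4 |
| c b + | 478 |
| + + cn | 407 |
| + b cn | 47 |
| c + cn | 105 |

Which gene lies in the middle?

cn

The two rarest classes, + + + and c b cn, are the double crossovers. Comparing them with the parentals, only the cn allele has switched, so cn is the middle locus and the order is b – cn – c.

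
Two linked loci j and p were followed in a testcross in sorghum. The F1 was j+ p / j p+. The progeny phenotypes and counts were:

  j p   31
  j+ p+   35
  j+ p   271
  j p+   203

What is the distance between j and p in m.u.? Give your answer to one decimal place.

12.2 m.u.

The recombinant classes are j+ p+ and j p: 35 + 31 = 66.
Recombination frequency = 66/540 = 0.1222 ≈ 12.2%, i.e. 12.2 m.u.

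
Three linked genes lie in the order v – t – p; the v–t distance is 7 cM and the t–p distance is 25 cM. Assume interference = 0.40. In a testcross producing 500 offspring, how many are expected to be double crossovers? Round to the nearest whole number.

5

Map distances give recombination frequencies of 0.070 and 0.250 for the two intervals.
With interference 0.40 (so coincidence = 0.60), expected double-crossover frequency = 0.070 × 0.250 × 0.60 = 0.01050.
Expected number = 0.01050 × 500 = 5.25 ≈ 5.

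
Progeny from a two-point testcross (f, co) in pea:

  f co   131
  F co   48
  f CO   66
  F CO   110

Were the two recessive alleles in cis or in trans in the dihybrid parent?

The two most frequent classes are F CO (110) and f co (131); these are the parental (non-recombinant) types.
So the F1 carried F CO on one chromosome and f co on the other — the recessive alleles are on the same chromosome (cis / coupling).

cis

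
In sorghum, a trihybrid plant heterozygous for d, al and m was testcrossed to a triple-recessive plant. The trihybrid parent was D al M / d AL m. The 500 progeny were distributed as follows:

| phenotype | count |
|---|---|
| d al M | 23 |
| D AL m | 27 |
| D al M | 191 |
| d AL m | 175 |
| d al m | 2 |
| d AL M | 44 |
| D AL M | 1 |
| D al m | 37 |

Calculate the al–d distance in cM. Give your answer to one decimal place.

The two rarest classes, D AL M and d al m, are the double crossovers. Comparing them with the parentals, only the al allele has switched, so al is the middle locus and the order is m – al – d.
Crossovers in the al–d interval produce the single-crossover classes d al M and D AL m (23 + 27 = 50) plus the double crossovers (3).
RF(al–d) = (50 + 3) / 500 = 53/500 = 0.1060 → 10.6 cM.

10.6 cM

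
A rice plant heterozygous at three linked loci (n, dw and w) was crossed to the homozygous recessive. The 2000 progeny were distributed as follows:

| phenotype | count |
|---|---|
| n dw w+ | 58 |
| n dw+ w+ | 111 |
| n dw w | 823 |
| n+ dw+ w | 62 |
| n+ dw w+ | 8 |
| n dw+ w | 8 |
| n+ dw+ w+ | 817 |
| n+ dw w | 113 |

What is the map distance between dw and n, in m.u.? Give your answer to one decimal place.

12.0 m.u.

The two most frequent reciprocal classes, n dw w and n+ dw+ w+, are the parental types, so the F1 was n dw w / n+ dw+ w+.
The two rarest classes, n dw+ w and n+ dw w+, are the double crossovers. Comparing them with the parentals, only the dw allele has switched, so dw is the middle locus and the order is w – dw – n.
Crossovers in the dw–n interval produce the single-crossover classes n+ dw w and n dw+ w+ (113 + 111 = 224) plus the double crossovers (16).
RF(dw–n) = (224 + 16) / 2000 = 240/2000 = 0.1200 → 12.0 m.u.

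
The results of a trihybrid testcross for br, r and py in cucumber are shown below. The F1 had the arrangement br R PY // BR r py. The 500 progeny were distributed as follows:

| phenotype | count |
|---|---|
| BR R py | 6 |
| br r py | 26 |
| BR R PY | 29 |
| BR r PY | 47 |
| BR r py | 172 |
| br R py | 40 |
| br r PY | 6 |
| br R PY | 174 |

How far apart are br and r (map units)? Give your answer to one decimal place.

13.4 map units

The two rarest classes, br r PY and BR R py, are the double crossovers. Comparing them with the parentals, only the r allele has switched, so r is the middle locus and the order is py – r – br.
Crossovers in the r–br interval produce the single-crossover classes BR R PY and br r py (29 + 26 = 55) plus the double crossovers (12).
RF(r–br) = (55 + 12) / 500 = 67/500 = 0.1340 → 13.4 map units.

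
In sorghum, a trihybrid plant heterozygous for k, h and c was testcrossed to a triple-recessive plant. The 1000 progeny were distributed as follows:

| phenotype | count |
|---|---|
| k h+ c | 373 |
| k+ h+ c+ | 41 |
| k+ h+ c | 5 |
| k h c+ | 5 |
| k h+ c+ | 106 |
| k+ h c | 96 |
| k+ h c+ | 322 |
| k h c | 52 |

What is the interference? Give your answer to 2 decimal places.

The two most frequent reciprocal classes, k+ h c+ and k h+ c, are the parental types, so the F1 was k+ h c+ / k h+ c.
The two rarest classes, k h c+ and k+ h+ c, are the double crossovers. Comparing them with the parentals, only the k allele has switched, so k is the middle locus and the order is h – k – c.
h–k: (93 + 10)/1000 = 0.1030; k–c: (202 + 10)/1000 = 0.2120.
Expected DCO frequency = 0.1030 × 0.2120 ≈ 0.02184; observed = 10/1000 ≈ 0.01000.
Coefficient of coincidence = 0.01000/0.02184 ≈ 0.46; interference = 1 − 0.46 = 0.54.

0.54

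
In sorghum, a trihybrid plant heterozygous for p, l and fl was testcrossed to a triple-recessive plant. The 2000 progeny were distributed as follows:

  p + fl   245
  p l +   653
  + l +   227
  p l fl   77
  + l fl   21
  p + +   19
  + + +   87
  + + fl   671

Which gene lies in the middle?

The two most frequent reciprocal classes, + + fl and p l +, are the parental types, so the F1 was + + fl / p l +.
The two rarest classes, + l fl and p + +, are the double crossovers. Comparing them with the parentals, only the l allele has switched, so l is the middle locus and the order is fl – l – p.

l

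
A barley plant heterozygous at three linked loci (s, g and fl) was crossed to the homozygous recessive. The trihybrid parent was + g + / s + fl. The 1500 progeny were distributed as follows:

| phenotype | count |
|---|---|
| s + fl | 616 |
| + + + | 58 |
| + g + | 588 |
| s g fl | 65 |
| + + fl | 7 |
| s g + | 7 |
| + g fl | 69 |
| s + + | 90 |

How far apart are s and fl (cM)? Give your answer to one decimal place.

11.5 cM

The two rarest classes, s g + and + + fl, are the double crossovers. Comparing them with the parentals, only the s allele has switched, so s is the middle locus and the order is g – s – fl.
Crossovers in the s–fl interval produce the single-crossover classes + g fl and s + + (69 + 90 = 159) plus the double crossovers (14).
RF(s–fl) = (159 + 14) / 1500 = 173/1500 = 0.1153 → 11.5 cM.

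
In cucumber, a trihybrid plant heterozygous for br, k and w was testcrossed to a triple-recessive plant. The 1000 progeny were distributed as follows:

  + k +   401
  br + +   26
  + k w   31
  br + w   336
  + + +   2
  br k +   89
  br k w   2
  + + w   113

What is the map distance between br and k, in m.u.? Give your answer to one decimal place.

20.6 m.u.

The two most frequent reciprocal classes, + k + and br + w, are the parental types, so the F1 was + k + / br + w.
The two rarest classes, + + + and br k w, are the double crossovers. Comparing them with the parentals, only the k allele has switched, so k is the middle locus and the order is br – k – w.
Crossovers in the br–k interval produce the single-crossover classes br k + and + + w (89 + 113 = 202) plus the double crossovers (4).
RF(br–k) = (202 + 4) / 1000 = 206/1000 = 0.2060 → 20.6 m.u.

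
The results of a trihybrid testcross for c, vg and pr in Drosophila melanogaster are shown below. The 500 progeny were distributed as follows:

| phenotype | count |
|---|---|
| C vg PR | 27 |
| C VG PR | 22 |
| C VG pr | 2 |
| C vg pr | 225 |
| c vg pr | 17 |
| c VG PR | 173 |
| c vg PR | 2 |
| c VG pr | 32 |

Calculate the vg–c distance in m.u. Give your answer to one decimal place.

8.6 m.u.

The two most frequent reciprocal classes, C vg pr and c VG PR, are the parental types, so the F1 was C vg pr / c VG PR.
The two rarest classes, C VG pr and c vg PR, are the double crossovers. Comparing them with the parentals, only the vg allele has switched, so vg is the middle locus and the order is pr – vg – c.
Crossovers in the vg–c interval produce the single-crossover classes c vg pr and C VG PR (17 + 22 = 39) plus the double crossovers (4).
RF(vg–c) = (39 + 4) / 500 = 43/500 = 0.0860 → 8.6 m.u.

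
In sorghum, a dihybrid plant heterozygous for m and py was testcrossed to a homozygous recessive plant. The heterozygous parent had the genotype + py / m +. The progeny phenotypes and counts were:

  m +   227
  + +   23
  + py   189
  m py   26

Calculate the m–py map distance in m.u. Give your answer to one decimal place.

The recombinant classes are + + and m py: 23 + 26 = 49.
Recombination frequency = 49/465 = 0.1054 ≈ 10.5%, i.e. 10.5 m.u.

10.5 m.u.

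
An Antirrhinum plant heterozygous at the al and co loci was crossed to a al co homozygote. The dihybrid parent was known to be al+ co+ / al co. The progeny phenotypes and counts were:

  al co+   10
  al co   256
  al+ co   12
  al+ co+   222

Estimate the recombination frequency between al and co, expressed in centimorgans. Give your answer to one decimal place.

The recombinant classes are al+ co and al co+: 12 + 10 = 22.
Recombination frequency = 22/500 = 0.0440 ≈ 4.4%, i.e. 4.4 centimorgans.

4.4 centimorgans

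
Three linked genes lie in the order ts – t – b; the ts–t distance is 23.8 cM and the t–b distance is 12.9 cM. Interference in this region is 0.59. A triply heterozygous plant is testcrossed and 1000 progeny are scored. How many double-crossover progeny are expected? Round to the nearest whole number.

13

Map distances give recombination frequencies of 0.238 and 0.129 for the two intervals.
With interference 0.59 (so coincidence = 0.41), expected double-crossover frequency = 0.238 × 0.129 × 0.41 = 0.01259.
Expected number = 0.01259 × 1000 = 12.59 ≈ 13.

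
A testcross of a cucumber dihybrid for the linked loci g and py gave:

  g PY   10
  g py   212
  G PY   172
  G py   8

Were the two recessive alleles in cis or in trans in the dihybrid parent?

The two most frequent classes are G PY (172) and g py (212); these are the parental (non-recombinant) types.
So the F1 carried G PY on one chromosome and g py on the other — the recessive alleles are on the same chromosome (cis / coupling).

cis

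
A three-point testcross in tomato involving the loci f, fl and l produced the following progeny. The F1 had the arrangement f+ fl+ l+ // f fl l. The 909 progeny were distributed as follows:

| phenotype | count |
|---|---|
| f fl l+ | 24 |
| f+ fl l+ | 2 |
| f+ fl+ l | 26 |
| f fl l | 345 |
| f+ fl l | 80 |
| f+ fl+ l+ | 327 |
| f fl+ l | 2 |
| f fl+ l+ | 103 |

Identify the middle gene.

fl

The two rarest classes, f+ fl l+ and f fl+ l, are the double crossovers. Comparing them with the parentals, only the fl allele has switched, so fl is the middle locus and the order is f – fl – l.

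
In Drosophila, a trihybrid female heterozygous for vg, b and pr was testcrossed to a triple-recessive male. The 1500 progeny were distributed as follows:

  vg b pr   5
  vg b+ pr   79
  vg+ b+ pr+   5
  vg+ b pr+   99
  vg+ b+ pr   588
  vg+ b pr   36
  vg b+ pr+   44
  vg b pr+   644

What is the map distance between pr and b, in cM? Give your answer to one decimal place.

6.0 cM

The two most frequent reciprocal classes, vg b pr+ and vg+ b+ pr, are the parental types, so the F1 was vg b pr+ / vg+ b+ pr.
The two rarest classes, vg b pr and vg+ b+ pr+, are the double crossovers. Comparing them with the parentals, only the pr allele has switched, so pr is the middle locus and the order is b – pr – vg.
Crossovers in the b–pr interval produce the single-crossover classes vg b+ pr+ and vg+ b pr (44 + 36 = 80) plus the double crossovers (10).
RF(b–pr) = (80 + 10) / 1500 = 90/1500 = 0.0600 → 6.0 cM.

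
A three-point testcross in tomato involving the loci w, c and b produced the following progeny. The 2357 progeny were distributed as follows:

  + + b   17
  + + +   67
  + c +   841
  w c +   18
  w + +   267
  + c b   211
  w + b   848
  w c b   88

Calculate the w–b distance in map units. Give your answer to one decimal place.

21.8 map units

The two most frequent reciprocal classes, w + b and + c +, are the parental types, so the F1 was w + b / + c +.
The two rarest classes, + + b and w c +, are the double crossovers. Comparing them with the parentals, only the w allele has switched, so w is the middle locus and the order is c – w – b.
Crossovers in the w–b interval produce the single-crossover classes w + + and + c b (267 + 211 = 478) plus the double crossovers (35).
RF(w–b) = (478 + 35) / 2357 = 513/2357 = 0.2176 → 21.8 map units.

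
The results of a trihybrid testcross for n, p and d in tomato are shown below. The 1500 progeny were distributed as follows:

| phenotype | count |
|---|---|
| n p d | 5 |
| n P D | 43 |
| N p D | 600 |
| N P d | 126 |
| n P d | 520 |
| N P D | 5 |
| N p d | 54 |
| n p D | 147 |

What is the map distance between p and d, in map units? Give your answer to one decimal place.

The two most frequent reciprocal classes, N p D and n P d, are the parental types, so the F1 was N p D / n P d.
The two rarest classes, N P D and n p d, are the double crossovers. Comparing them with the parentals, only the p allele has switched, so p is the middle locus and the order is d – p – n.
Crossovers in the d–p interval produce the single-crossover classes N p d and n P D (54 + 43 = 97) plus the double crossovers (10).
RF(d–p) = (97 + 10) / 1500 = 107/1500 = 0.0713 → 7.1 map units.

7.1 map units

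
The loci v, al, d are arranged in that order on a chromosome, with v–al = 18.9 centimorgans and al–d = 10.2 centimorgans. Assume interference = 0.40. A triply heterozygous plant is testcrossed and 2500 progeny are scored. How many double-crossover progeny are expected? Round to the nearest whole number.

29

Map distances give recombination frequencies of 0.189 and 0.102 for the two intervals.
With interference 0.40 (so coincidence = 0.60), expected double-crossover frequency = 0.189 × 0.102 × 0.60 = 0.01157.
Expected number = 0.01157 × 2500 = 28.92 ≈ 29.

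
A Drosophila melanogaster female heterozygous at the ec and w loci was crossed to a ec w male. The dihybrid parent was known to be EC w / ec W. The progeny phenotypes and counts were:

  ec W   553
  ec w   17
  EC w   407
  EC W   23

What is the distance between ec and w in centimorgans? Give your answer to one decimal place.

The recombinant classes are EC W and ec w: 23 + 17 = 40.
Recombination frequency = 40/1000 = 0.0400 ≈ 4.0%, i.e. 4.0 centimorgans.

4.0 centimorgans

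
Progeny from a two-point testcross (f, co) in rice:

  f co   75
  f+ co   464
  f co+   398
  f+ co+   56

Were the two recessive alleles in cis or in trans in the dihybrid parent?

The two most frequent classes are f+ co (464) and f co+ (398); these are the parental (non-recombinant) types.
So the F1 carried f+ co on one chromosome and f co+ on the other — the recessive alleles are on opposite chromosomes (trans / repulsion).

trans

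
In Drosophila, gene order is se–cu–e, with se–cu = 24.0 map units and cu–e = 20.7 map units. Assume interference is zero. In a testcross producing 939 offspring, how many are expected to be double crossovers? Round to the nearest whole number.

Map distances give recombination frequencies of 0.240 and 0.207 for the two intervals.
With no interference, expected double-crossover frequency = 0.240 × 0.207 = 0.04968.
Expected number = 0.04968 × 939 = 46.65 ≈ 47.

47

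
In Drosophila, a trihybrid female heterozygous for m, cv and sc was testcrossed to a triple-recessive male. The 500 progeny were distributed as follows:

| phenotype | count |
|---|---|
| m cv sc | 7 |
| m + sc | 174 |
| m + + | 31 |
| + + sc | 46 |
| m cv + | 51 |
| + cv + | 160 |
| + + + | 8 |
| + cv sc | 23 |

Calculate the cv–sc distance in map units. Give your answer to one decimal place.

13.8 map units

The two most frequent reciprocal classes, m + sc and + cv +, are the parental types, so the F1 was m + sc / + cv +.
The two rarest classes, m cv sc and + + +, are the double crossovers. Comparing them with the parentals, only the cv allele has switched, so cv is the middle locus and the order is m – cv – sc.
Crossovers in the cv–sc interval produce the single-crossover classes m + + and + cv sc (31 + 23 = 54) plus the double crossovers (15).
RF(cv–sc) = (54 + 15) / 500 = 69/500 = 0.1380 → 13.8 map units.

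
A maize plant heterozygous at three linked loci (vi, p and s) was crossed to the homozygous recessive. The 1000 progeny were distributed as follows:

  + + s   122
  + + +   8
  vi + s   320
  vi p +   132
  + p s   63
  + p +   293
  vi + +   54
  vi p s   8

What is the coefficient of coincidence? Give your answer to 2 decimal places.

0.45

The two most frequent reciprocal classes, + p + and vi + s, are the parental types, so the F1 was + p + / vi + s.
The two rarest classes, + + + and vi p s, are the double crossovers. Comparing them with the parentals, only the p allele has switched, so p is the middle locus and the order is s – p – vi.
s–p: (117 + 16)/1000 = 0.1330; p–vi: (254 + 16)/1000 = 0.2700.
Expected DCO frequency = 0.1330 × 0.2700 ≈ 0.03591; observed = 16/1000 ≈ 0.01600.
Coefficient of coincidence = 0.01600/0.03591 ≈ 0.45.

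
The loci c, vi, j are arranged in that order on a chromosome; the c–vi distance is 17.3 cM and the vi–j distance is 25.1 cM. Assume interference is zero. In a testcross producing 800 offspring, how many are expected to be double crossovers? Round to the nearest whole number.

35

Map distances give recombination frequencies of 0.173 and 0.251 for the two intervals.
With no interference, expected double-crossover frequency = 0.173 × 0.251 = 0.04342.
Expected number = 0.04342 × 800 = 34.74 ≈ 35.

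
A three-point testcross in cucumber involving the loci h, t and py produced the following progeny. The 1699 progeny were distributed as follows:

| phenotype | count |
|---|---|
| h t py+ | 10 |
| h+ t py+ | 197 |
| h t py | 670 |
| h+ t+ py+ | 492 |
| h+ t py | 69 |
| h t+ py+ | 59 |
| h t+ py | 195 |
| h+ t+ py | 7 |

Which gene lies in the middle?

py

The two most frequent reciprocal classes, h+ t+ py+ and h t py, are the parental types, so the F1 was h+ t+ py+ / h t py.
The two rarest classes, h+ t+ py and h t py+, are the double crossovers. Comparing them with the parentals, only the py allele has switched, so py is the middle locus and the order is t – py – h.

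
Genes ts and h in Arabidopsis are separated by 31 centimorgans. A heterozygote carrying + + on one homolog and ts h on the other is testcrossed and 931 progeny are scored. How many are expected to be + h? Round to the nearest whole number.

A map distance of 31 centimorgans corresponds to a recombination frequency of 0.310.
The F1 is + + / ts h, so + h is a recombinant gamete class with expected frequency r/2 = 0.310/2 = 0.1550.
Expected number = 0.1550 × 931 = 144.31 ≈ 144.

144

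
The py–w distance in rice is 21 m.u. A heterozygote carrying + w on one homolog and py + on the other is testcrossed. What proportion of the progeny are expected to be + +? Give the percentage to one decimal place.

10.5%

A map distance of 21 m.u. corresponds to a recombination frequency of 0.210.
The F1 is + w / py +, so + + is a recombinant gamete class with expected frequency r/2 = 0.210/2 = 0.1050.
That is 0.1050 = 10.5% of the progeny.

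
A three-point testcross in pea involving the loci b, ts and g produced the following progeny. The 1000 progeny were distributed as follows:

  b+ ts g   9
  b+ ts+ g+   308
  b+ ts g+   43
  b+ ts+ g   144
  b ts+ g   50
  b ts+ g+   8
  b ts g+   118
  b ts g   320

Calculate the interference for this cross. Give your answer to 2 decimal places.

0.45

The two most frequent reciprocal classes, b ts g and b+ ts+ g+, are the parental types, so the F1 was b ts g / b+ ts+ g+.
The two rarest classes, b+ ts g and b ts+ g+, are the double crossovers. Comparing them with the parentals, only the b allele has switched, so b is the middle locus and the order is ts – b – g.
ts–b: (93 + 17)/1000 = 0.1100; b–g: (262 + 17)/1000 = 0.2790.
Expected DCO frequency = 0.1100 × 0.2790 ≈ 0.03069; observed = 17/1000 ≈ 0.01700.
Coefficient of coincidence = 0.01700/0.03069 ≈ 0.55; interference = 1 − 0.55 = 0.45.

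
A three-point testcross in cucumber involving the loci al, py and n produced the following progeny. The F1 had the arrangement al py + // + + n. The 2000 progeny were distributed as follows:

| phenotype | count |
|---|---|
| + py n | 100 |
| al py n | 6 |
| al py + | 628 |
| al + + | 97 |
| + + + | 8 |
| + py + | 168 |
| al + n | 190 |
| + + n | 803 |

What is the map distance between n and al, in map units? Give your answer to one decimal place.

18.6 map units

The two rarest classes, al py n and + + +, are the double crossovers. Comparing them with the parentals, only the n allele has switched, so n is the middle locus and the order is py – n – al.
Crossovers in the n–al interval produce the single-crossover classes + py + and al + n (168 + 190 = 358) plus the double crossovers (14).
RF(n–al) = (358 + 14) / 2000 = 372/2000 = 0.1860 → 18.6 map units.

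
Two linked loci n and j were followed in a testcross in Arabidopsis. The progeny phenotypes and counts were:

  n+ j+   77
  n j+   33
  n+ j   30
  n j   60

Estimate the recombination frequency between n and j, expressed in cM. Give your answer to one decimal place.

31.5 cM

The two most frequent classes, n+ j+ (77) and n j (60), are the parental types, so the F1 was n+ j+ / n j.
The recombinant classes are n+ j and n j+: 30 + 33 = 63.
Recombination frequency = 63/200 = 0.3150 ≈ 31.5%, i.e. 31.5 cM.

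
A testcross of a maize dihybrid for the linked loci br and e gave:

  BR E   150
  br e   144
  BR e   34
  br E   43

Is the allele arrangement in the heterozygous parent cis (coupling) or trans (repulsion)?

The two most frequent classes are BR E (150) and br e (144); these are the parental (non-recombinant) types.
So the F1 carried BR E on one chromosome and br e on the other — the recessive alleles are on the same chromosome (cis / coupling).

cis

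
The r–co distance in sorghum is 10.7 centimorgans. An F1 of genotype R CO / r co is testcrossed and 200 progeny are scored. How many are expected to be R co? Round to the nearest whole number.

11

A map distance of 10.7 centimorgans corresponds to a recombination frequency of 0.107.
The F1 is R CO / r co, so R co is a recombinant gamete class with expected frequency r/2 = 0.107/2 = 0.0535.
Expected number = 0.0535 × 200 = 10.70 ≈ 11.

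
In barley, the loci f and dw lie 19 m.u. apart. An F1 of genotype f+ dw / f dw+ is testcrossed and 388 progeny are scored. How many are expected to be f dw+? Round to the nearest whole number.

A map distance of 19 m.u. corresponds to a recombination frequency of 0.190.
The F1 is f+ dw / f dw+, so f dw+ is a parental gamete class with expected frequency (1 − r)/2 = 0.810/2 = 0.4050.
Expected number = 0.4050 × 388 = 157.14 ≈ 157.

157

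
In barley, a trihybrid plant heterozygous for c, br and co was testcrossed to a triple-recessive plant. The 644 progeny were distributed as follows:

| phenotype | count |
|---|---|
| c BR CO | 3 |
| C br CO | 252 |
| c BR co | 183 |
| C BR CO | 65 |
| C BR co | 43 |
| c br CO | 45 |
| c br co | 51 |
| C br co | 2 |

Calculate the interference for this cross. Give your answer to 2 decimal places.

0.71

The two most frequent reciprocal classes, c BR co and C br CO, are the parental types, so the F1 was c BR co / C br CO.
The two rarest classes, c BR CO and C br co, are the double crossovers. Comparing them with the parentals, only the co allele has switched, so co is the middle locus and the order is br – co – c.
br–co: (116 + 5)/644 = 0.1879; co–c: (88 + 5)/644 = 0.1444.
Expected DCO frequency = 0.1879 × 0.1444 ≈ 0.02713; observed = 5/644 ≈ 0.00776.
Coefficient of coincidence = 0.00776/0.02713 ≈ 0.29; interference = 1 − 0.29 = 0.71.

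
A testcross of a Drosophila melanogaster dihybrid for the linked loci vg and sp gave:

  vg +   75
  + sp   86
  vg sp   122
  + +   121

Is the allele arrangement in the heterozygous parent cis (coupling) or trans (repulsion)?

The two most frequent classes are + + (121) and vg sp (122); these are the parental (non-recombinant) types.
So the F1 carried + + on one chromosome and vg sp on the other — the recessive alleles are on the same chromosome (cis / coupling).

cis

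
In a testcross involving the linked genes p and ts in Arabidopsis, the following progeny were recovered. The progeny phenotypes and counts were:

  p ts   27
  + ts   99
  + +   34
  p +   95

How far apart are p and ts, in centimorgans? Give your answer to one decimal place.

23.9 centimorgans

The two most frequent classes, + ts (99) and p + (95), are the parental types, so the F1 was + ts / p +.
The recombinant classes are + + and p ts: 34 + 27 = 61.
Recombination frequency = 61/255 = 0.2392 ≈ 23.9%, i.e. 23.9 centimorgans.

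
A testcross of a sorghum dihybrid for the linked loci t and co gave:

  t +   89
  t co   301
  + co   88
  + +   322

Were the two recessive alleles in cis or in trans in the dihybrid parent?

The two most frequent classes are + + (322) and t co (301); these are the parental (non-recombinant) types.
So the F1 carried + + on one chromosome and t co on the other — the recessive alleles are on the same chromosome (cis / coupling).

cis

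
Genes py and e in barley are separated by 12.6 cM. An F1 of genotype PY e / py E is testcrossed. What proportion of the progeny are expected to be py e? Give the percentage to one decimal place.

6.3%

A map distance of 12.6 cM corresponds to a recombination frequency of 0.126.
The F1 is PY e / py E, so py e is a recombinant gamete class with expected frequency r/2 = 0.126/2 = 0.0630.
That is 0.0630 = 6.3% of the progeny.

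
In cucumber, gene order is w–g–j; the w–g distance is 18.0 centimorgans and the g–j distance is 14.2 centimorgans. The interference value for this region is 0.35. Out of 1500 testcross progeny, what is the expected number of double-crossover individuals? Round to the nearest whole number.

Map distances give recombination frequencies of 0.180 and 0.142 for the two intervals.
With interference 0.35 (so coincidence = 0.65), expected double-crossover frequency = 0.180 × 0.142 × 0.65 = 0.01661.
Expected number = 0.01661 × 1500 = 24.92 ≈ 25.

25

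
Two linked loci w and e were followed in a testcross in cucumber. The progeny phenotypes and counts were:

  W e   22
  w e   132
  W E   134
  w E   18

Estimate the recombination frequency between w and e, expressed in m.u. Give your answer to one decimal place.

The two most frequent classes, W E (134) and w e (132), are the parental types, so the F1 was W E / w e.
The recombinant classes are W e and w E: 22 + 18 = 40.
Recombination frequency = 40/306 = 0.1307 ≈ 13.1%, i.e. 13.1 m.u.

13.1 m.u.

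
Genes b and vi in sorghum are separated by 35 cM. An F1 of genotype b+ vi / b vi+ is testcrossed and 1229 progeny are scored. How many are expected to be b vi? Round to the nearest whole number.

215

A map distance of 35 cM corresponds to a recombination frequency of 0.350.
The F1 is b+ vi / b vi+, so b vi is a recombinant gamete class with expected frequency r/2 = 0.350/2 = 0.1750.
Expected number = 0.1750 × 1229 = 215.07 ≈ 215.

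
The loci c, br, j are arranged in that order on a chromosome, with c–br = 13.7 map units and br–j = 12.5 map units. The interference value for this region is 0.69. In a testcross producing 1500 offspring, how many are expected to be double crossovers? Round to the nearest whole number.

8

Map distances give recombination frequencies of 0.137 and 0.125 for the two intervals.
With interference 0.69 (so coincidence = 0.31), expected double-crossover frequency = 0.137 × 0.125 × 0.31 = 0.00531.
Expected number = 0.00531 × 1500 = 7.96 ≈ 8.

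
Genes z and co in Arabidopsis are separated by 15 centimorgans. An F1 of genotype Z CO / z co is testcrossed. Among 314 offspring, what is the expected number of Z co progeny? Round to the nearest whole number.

24

A map distance of 15 centimorgans corresponds to a recombination frequency of 0.150.
The F1 is Z CO / z co, so Z co is a recombinant gamete class with expected frequency r/2 = 0.150/2 = 0.0750.
Expected number = 0.0750 × 314 = 23.55 ≈ 24.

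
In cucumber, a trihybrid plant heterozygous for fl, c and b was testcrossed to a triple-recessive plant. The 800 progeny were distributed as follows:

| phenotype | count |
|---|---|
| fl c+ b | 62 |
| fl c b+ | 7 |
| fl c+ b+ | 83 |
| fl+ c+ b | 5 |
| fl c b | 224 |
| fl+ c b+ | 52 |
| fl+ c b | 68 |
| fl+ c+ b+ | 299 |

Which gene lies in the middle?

The two most frequent reciprocal classes, fl+ c+ b+ and fl c b, are the parental types, so the F1 was fl+ c+ b+ / fl c b.
The two rarest classes, fl+ c+ b and fl c b+, are the double crossovers. Comparing them with the parentals, only the b allele has switched, so b is the middle locus and the order is c – b – fl.

b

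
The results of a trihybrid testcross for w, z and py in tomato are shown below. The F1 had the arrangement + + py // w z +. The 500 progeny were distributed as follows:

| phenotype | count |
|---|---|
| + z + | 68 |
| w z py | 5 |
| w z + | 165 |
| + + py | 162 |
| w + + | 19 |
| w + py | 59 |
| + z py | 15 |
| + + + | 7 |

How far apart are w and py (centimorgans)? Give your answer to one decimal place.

The two rarest classes, + + + and w z py, are the double crossovers. Comparing them with the parentals, only the py allele has switched, so py is the middle locus and the order is z – py – w.
Crossovers in the py–w interval produce the single-crossover classes w + py and + z + (59 + 68 = 127) plus the double crossovers (12).
RF(py–w) = (127 + 12) / 500 = 139/500 = 0.2780 → 27.8 centimorgans.

27.8 centimorgans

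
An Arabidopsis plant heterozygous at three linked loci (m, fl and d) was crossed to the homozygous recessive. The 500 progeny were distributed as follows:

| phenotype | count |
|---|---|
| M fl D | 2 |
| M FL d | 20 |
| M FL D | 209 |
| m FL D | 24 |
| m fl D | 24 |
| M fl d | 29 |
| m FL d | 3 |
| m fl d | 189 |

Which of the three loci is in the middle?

The two most frequent reciprocal classes, m fl d and M FL D, are the parental types, so the F1 was m fl d / M FL D.
The two rarest classes, m FL d and M fl D, are the double crossovers. Comparing them with the parentals, only the fl allele has switched, so fl is the middle locus and the order is d – fl – m.

fl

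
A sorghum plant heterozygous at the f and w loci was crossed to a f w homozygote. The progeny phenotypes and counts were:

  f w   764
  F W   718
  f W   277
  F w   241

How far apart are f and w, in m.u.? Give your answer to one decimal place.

25.9 m.u.

The two most frequent classes, F W (718) and f w (764), are the parental types, so the F1 was F W / f w.
The recombinant classes are F w and f W: 241 + 277 = 518.
Recombination frequency = 518/2000 = 0.2590 ≈ 25.9%, i.e. 25.9 m.u.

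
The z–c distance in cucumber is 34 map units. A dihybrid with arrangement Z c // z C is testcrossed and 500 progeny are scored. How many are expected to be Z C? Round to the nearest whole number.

A map distance of 34 map units corresponds to a recombination frequency of 0.340.
The F1 is Z c / z C, so Z C is a recombinant gamete class with expected frequency r/2 = 0.340/2 = 0.1700.
Expected number = 0.1700 × 500 = 85.00 ≈ 85.

85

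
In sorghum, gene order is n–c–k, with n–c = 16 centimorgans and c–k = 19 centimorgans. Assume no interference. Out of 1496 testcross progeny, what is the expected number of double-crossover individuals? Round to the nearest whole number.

45

Map distances give recombination frequencies of 0.160 and 0.190 for the two intervals.
With no interference, expected double-crossover frequency = 0.160 × 0.190 = 0.03040.
Expected number = 0.03040 × 1496 = 45.48 ≈ 45.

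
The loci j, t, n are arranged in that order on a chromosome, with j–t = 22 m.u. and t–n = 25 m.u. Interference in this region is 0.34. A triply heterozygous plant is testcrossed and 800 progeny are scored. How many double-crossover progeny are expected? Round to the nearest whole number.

29

Map distances give recombination frequencies of 0.220 and 0.250 for the two intervals.
With interference 0.34 (so coincidence = 0.66), expected double-crossover frequency = 0.220 × 0.250 × 0.66 = 0.03630.
Expected number = 0.03630 × 800 = 29.04 ≈ 29.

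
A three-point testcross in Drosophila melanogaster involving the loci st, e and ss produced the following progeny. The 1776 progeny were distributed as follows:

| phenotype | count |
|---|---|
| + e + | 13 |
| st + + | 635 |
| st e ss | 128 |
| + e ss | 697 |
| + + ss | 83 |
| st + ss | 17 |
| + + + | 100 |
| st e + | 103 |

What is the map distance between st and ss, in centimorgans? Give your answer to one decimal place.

14.5 centimorgans

The two most frequent reciprocal classes, + e ss and st + +, are the parental types, so the F1 was + e ss / st + +.
The two rarest classes, + e + and st + ss, are the double crossovers. Comparing them with the parentals, only the ss allele has switched, so ss is the middle locus and the order is st – ss – e.
Crossovers in the st–ss interval produce the single-crossover classes st e ss and + + + (128 + 100 = 228) plus the double crossovers (30).
RF(st–ss) = (228 + 30) / 1776 = 258/1776 = 0.1453 → 14.5 centimorgans.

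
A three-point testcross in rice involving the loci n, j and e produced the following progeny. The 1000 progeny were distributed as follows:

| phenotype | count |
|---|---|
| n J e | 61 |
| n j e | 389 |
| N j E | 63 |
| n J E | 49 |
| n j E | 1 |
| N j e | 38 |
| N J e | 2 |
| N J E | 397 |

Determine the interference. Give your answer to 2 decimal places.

0.74

The two most frequent reciprocal classes, n j e and N J E, are the parental types, so the F1 was n j e / N J E.
The two rarest classes, n j E and N J e, are the double crossovers. Comparing them with the parentals, only the e allele has switched, so e is the middle locus and the order is j – e – n.
j–e: (124 + 3)/1000 = 0.1270; e–n: (87 + 3)/1000 = 0.0900.
Expected DCO frequency = 0.1270 × 0.0900 ≈ 0.01143; observed = 3/1000 ≈ 0.00300.
Coefficient of coincidence = 0.00300/0.01143 ≈ 0.26; interference = 1 − 0.26 = 0.74.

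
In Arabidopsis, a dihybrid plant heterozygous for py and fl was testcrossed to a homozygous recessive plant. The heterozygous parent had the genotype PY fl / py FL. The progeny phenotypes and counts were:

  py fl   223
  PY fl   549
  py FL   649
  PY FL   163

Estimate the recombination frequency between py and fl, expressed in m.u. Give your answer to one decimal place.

24.4 m.u.

The recombinant classes are PY FL and py fl: 163 + 223 = 386.
Recombination frequency = 386/1584 = 0.2437 ≈ 24.4%, i.e. 24.4 m.u.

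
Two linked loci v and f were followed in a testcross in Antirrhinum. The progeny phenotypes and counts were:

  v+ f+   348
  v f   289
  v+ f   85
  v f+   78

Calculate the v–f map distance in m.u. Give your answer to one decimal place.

The two most frequent classes, v+ f+ (348) and v f (289), are the parental types, so the F1 was v+ f+ / v f.
The recombinant classes are v+ f and v f+: 85 + 78 = 163.
Recombination frequency = 163/800 = 0.2037 ≈ 20.4%, i.e. 20.4 m.u.

20.4 m.u.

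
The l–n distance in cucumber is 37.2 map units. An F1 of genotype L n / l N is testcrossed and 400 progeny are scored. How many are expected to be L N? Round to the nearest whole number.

A map distance of 37.2 map units corresponds to a recombination frequency of 0.372.
The F1 is L n / l N, so L N is a recombinant gamete class with expected frequency r/2 = 0.372/2 = 0.1860.
Expected number = 0.1860 × 400 = 74.40 ≈ 74.

74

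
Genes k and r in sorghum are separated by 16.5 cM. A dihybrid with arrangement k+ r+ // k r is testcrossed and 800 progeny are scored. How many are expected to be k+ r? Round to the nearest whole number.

A map distance of 16.5 cM corresponds to a recombination frequency of 0.165.
The F1 is k+ r+ / k r, so k+ r is a recombinant gamete class with expected frequency r/2 = 0.165/2 = 0.0825.
Expected number = 0.0825 × 800 = 66.00 ≈ 66.

66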